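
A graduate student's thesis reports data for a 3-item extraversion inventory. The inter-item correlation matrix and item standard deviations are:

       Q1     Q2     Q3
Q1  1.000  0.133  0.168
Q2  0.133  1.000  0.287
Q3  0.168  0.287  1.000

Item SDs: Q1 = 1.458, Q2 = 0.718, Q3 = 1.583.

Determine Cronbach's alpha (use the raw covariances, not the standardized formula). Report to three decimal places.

α = 0.373

Σσ²ᵢ = 1.458² + 0.718² + 1.583² = 5.1472
Covariances σ_ij = r_ij · s_i · s_j:
  σ(Q1,Q2) = 0.133 × 1.458 × 0.718 = 0.1392
  σ(Q1,Q3) = 0.168 × 1.458 × 1.583 = 0.3877
  σ(Q2,Q3) = 0.287 × 0.718 × 1.583 = 0.3262
σ²_T = Σσ²ᵢ + 2·Σσ_ij = 5.1472 + 2 × 0.8531 = 6.8534
α = (3/2)·(1 − 5.1472/6.8534) = 0.373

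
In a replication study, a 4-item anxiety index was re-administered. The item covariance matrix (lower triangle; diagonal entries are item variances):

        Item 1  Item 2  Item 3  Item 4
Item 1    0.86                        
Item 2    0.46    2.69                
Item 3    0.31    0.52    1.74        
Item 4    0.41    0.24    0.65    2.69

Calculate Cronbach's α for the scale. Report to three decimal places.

Cronbach's α = 0.525

Σσ²ᵢ = 0.86 + 2.69 + 1.74 + 2.69 = 7.98
Sum of the distinct covariances = 2.59
total variance = 7.98 + 2 × 2.59 = 13.16
α = (k/(k−1))·(1 − Σσ²ᵢ/total variance) = (4/3)·(1 − 7.98/13.16) = 0.525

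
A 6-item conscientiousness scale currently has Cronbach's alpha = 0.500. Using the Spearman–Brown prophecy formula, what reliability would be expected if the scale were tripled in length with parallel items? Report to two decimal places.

predicted reliability = 0.75

Length factor m = 3
α' = m·α / (1 + (m−1)·α)
   = 3 × 0.500 / (1 + (3 − 1) × 0.500)
   = 1.5000 / 2.0000 = 0.75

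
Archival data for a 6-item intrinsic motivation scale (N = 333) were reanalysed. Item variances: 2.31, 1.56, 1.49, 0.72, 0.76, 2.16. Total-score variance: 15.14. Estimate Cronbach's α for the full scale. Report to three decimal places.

α = 0.487

Σσ²ᵢ = 2.31 + 1.56 + 1.49 + 0.72 + 0.76 + 2.16 = 9.00
α = (k/(k−1))·(1 − Σσ²ᵢ/total variance) = (6/5)·(1 − 9.00/15.14) = 0.487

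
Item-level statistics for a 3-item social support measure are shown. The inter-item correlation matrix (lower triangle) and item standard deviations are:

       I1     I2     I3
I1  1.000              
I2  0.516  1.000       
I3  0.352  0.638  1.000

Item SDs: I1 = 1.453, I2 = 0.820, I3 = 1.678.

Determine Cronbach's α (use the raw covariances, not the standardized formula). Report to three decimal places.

Σσ²ᵢ = 1.453² + 0.820² + 1.678² = 5.5993
Covariances σ_ij = r_ij · s_i · s_j:
  σ(I1,I2) = 0.516 × 1.453 × 0.820 = 0.6148
  σ(I1,I3) = 0.352 × 1.453 × 1.678 = 0.8582
  σ(I2,I3) = 0.638 × 0.820 × 1.678 = 0.8779
σ²_T = Σσ²ᵢ + 2·Σσ_ij = 5.5993 + 2 × 2.3509 = 10.3011
α = (3/2)·(1 − 5.5993/10.3011) = 0.685

α = 0.685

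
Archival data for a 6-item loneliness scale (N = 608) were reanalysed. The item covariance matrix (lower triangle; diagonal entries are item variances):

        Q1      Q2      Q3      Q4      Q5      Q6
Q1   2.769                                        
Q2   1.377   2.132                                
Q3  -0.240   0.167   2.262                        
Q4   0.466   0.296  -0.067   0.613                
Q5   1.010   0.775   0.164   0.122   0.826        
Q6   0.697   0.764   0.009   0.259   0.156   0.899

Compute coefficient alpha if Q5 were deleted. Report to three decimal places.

Remaining items: Q1, Q2, Q3, Q4, Q6 (k = 5).
Σσ²ᵢ = 2.769 + 2.132 + 2.262 + 0.613 + 0.899 = 8.675
Var(T) = 8.675 + 2 × 3.728 = 16.131
α (item deleted) = (5/4)·(1 − 8.675/16.131) = 0.578

coefficient alpha = 0.578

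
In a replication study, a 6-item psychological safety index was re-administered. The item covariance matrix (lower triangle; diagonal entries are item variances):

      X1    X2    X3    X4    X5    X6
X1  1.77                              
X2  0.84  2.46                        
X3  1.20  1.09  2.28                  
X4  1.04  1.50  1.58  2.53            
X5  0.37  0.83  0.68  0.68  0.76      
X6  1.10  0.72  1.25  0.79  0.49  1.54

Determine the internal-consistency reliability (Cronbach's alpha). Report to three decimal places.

Cronbach's alpha = 0.857

ΣVar(i) = 1.77 + 2.46 + 2.28 + 2.53 + 0.76 + 1.54 = 11.34
Sum of off-diagonal covariances = 14.16
Var(T) = 11.34 + 2 × 14.16 = 39.66
α = (k/(k−1))·(1 − ΣVar(i)/Var(T)) = (6/5)·(1 − 11.34/39.66) = 0.857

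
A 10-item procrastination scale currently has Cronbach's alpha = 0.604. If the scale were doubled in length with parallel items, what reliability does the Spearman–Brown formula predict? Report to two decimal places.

predicted reliability = 0.75

Length factor m = 2
α' = m·α / (1 + (m−1)·α)
   = 2 × 0.604 / (1 + (2 − 1) × 0.604)
   = 1.2080 / 1.6040 = 0.75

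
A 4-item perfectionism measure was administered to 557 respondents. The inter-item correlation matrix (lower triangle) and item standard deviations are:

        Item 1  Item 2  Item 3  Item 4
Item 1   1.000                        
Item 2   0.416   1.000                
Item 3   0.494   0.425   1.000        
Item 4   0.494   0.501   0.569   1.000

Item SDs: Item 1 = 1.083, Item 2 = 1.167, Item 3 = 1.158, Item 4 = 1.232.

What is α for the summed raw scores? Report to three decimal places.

α = 0.789

Σσ²ᵢ = 1.083² + 1.167² + 1.158² + 1.232² = 5.3936
Covariances σ_ij = r_ij · s_i · s_j:
  σ(Item 1,Item 2) = 0.416 × 1.083 × 1.167 = 0.5258
  σ(Item 1,Item 3) = 0.494 × 1.083 × 1.158 = 0.6195
  σ(Item 1,Item 4) = 0.494 × 1.083 × 1.232 = 0.6591
  σ(Item 2,Item 3) = 0.425 × 1.167 × 1.158 = 0.5743
  σ(Item 2,Item 4) = 0.501 × 1.167 × 1.232 = 0.7203
  σ(Item 3,Item 4) = 0.569 × 1.158 × 1.232 = 0.8118
σ²_T = Σσ²ᵢ + 2·Σσ_ij = 5.3936 + 2 × 3.9108 = 13.2152
α = (4/3)·(1 − 5.3936/13.2152) = 0.789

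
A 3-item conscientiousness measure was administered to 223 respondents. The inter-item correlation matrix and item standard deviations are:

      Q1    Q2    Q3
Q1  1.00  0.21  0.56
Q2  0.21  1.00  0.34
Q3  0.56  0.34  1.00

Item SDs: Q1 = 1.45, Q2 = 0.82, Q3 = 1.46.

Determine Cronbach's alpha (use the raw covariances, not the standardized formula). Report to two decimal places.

Cronbach's alpha = 0.64

Σσ²ᵢ = 1.45² + 0.82² + 1.46² = 4.9065
Covariances σ_ij = r_ij · s_i · s_j:
  σ(Q1,Q2) = 0.21 × 1.45 × 0.82 = 0.2497
  σ(Q1,Q3) = 0.56 × 1.45 × 1.46 = 1.1855
  σ(Q2,Q3) = 0.34 × 0.82 × 1.46 = 0.4070
σ²_T = Σσ²ᵢ + 2·Σσ_ij = 4.9065 + 2 × 1.8422 = 8.5909
α = (3/2)·(1 − 4.9065/8.5909) = 0.64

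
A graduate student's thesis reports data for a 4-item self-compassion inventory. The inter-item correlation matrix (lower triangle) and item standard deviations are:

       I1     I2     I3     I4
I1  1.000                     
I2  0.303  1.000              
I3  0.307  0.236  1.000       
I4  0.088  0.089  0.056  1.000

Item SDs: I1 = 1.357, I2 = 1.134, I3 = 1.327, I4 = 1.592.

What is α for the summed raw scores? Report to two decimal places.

Σσ²ᵢ = 1.357² + 1.134² + 1.327² + 1.592² = 7.4228
Covariances σ_ij = r_ij · s_i · s_j:
  σ(I1,I2) = 0.303 × 1.357 × 1.134 = 0.4663
  σ(I1,I3) = 0.307 × 1.357 × 1.327 = 0.5528
  σ(I1,I4) = 0.088 × 1.357 × 1.592 = 0.1901
  σ(I2,I3) = 0.236 × 1.134 × 1.327 = 0.3551
  σ(I2,I4) = 0.089 × 1.134 × 1.592 = 0.1607
  σ(I3,I4) = 0.056 × 1.327 × 1.592 = 0.1183
σ²_T = Σσ²ᵢ + 2·Σσ_ij = 7.4228 + 2 × 1.8433 = 11.1094
α = (4/3)·(1 − 7.4228/11.1094) = 0.44

α = 0.44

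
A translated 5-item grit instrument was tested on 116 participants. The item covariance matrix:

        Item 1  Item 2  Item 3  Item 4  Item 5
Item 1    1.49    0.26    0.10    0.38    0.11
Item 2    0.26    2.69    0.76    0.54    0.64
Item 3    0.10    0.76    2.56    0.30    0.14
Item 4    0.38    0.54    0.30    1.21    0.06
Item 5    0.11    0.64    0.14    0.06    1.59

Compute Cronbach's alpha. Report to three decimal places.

Σσᵢ² = 1.49 + 2.69 + 2.56 + 1.21 + 1.59 = 9.54
Σ_{i<j} σ_ij = 3.29
σ²_total = 9.54 + 2 × 3.29 = 16.12
α = (k/(k−1))·(1 − Σσᵢ²/σ²_total) = (5/4)·(1 − 9.54/16.12) = 0.510

Cronbach's alpha = 0.510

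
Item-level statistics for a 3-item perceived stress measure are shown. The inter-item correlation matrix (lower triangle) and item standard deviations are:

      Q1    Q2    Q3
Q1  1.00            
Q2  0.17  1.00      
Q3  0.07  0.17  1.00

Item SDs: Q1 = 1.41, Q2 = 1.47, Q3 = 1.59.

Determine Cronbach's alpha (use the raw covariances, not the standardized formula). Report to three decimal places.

Σσ²ᵢ = 1.41² + 1.47² + 1.59² = 6.6771
Covariances σ_ij = r_ij · s_i · s_j:
  σ(Q1,Q2) = 0.17 × 1.41 × 1.47 = 0.3524
  σ(Q1,Q3) = 0.07 × 1.41 × 1.59 = 0.1569
  σ(Q2,Q3) = 0.17 × 1.47 × 1.59 = 0.3973
σ²_T = Σσ²ᵢ + 2·Σσ_ij = 6.6771 + 2 × 0.9066 = 8.4903
α = (3/2)·(1 − 6.6771/8.4903) = 0.320

α = 0.320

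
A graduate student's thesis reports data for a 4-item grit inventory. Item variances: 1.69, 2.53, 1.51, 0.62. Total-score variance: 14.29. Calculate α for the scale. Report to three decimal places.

sum of item variances = 1.69 + 2.53 + 1.51 + 0.62 = 6.35
α = (k/(k−1))·(1 − sum of item variances/σ²_total) = (4/3)·(1 − 6.35/14.29) = 0.741

α = 0.741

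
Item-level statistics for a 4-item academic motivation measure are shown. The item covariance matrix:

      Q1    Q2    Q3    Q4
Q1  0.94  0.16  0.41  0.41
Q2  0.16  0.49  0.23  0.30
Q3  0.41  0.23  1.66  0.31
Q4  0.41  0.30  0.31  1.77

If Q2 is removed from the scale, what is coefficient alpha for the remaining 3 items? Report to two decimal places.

coefficient alpha = 0.51

Remaining items: Q1, Q3, Q4 (k = 3).
ΣVar(i) = 0.94 + 1.66 + 1.77 = 4.37
Var(T) = 4.37 + 2 × 1.13 = 6.63
α (item deleted) = (3/2)·(1 − 4.37/6.63) = 0.51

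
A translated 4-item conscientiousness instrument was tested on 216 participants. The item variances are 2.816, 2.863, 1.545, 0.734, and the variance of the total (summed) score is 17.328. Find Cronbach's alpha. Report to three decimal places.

α = 0.721

Σσᵢ² = 2.816 + 2.863 + 1.545 + 0.734 = 7.958
α = (k/(k−1))·(1 − Σσᵢ²/σ²_total) = (4/3)·(1 − 7.958/17.328) = 0.721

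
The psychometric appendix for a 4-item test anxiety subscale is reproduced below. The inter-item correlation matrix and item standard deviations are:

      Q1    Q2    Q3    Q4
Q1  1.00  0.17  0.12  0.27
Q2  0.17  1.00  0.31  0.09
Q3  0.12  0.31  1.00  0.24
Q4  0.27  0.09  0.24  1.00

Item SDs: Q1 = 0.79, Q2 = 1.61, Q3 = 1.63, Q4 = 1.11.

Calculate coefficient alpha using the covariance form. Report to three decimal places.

α = 0.483

Σσ²ᵢ = 0.79² + 1.61² + 1.63² + 1.11² = 7.1052
Covariances σ_ij = r_ij · s_i · s_j:
  σ(Q1,Q2) = 0.17 × 0.79 × 1.61 = 0.2162
  σ(Q1,Q3) = 0.12 × 0.79 × 1.63 = 0.1545
  σ(Q1,Q4) = 0.27 × 0.79 × 1.11 = 0.2368
  σ(Q2,Q3) = 0.31 × 1.61 × 1.63 = 0.8135
  σ(Q2,Q4) = 0.09 × 1.61 × 1.11 = 0.1608
  σ(Q3,Q4) = 0.24 × 1.63 × 1.11 = 0.4342
σ²_T = Σσ²ᵢ + 2·Σσ_ij = 7.1052 + 2 × 2.0160 = 11.1372
α = (4/3)·(1 − 7.1052/11.1372) = 0.483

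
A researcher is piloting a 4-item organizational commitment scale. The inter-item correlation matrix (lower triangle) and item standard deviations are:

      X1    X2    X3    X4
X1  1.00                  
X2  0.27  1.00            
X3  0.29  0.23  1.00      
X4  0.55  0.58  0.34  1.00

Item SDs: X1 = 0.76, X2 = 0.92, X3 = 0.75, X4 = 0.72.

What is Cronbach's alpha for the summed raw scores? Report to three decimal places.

Σσ²ᵢ = 0.76² + 0.92² + 0.75² + 0.72² = 2.5049
Covariances σ_ij = r_ij · s_i · s_j:
  σ(X1,X2) = 0.27 × 0.76 × 0.92 = 0.1888
  σ(X1,X3) = 0.29 × 0.76 × 0.75 = 0.1653
  σ(X1,X4) = 0.55 × 0.76 × 0.72 = 0.3010
  σ(X2,X3) = 0.23 × 0.92 × 0.75 = 0.1587
  σ(X2,X4) = 0.58 × 0.92 × 0.72 = 0.3842
  σ(X3,X4) = 0.34 × 0.75 × 0.72 = 0.1836
σ²_T = Σσ²ᵢ + 2·Σσ_ij = 2.5049 + 2 × 1.3816 = 5.2681
α = (4/3)·(1 − 2.5049/5.2681) = 0.699

α = 0.699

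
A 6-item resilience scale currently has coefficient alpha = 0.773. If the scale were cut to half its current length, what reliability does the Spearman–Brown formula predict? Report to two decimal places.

predicted reliability = 0.63

Length factor m = 1/2
α' = m·α / (1 − (1−m)·α)
   = 1/2 × 0.773 / (1 − (1 − 1/2) × 0.773)
   = 0.3865 / 0.6135 = 0.63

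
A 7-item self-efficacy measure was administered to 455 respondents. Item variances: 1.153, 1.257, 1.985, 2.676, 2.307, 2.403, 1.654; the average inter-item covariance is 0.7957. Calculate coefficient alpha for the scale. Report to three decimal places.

ΣVar(i) = 1.153 + 1.257 + 1.985 + 2.676 + 2.307 + 2.403 + 1.654 = 13.435
Sum of the 21 distinct covariances = 21 × 0.7957 = 16.7097
σ²_total = ΣVar(i) + 2·Σcov = 13.435 + 2 × 16.7097 = 46.8544
α = (7/6)·(1 − 13.435/46.8544) = 0.832

coefficient alpha = 0.832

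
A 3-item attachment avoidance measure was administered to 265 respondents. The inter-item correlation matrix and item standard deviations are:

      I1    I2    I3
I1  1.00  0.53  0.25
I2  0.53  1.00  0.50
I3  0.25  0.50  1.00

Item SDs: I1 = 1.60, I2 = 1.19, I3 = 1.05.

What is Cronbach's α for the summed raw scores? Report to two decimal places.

Cronbach's α = 0.67

Σσ²ᵢ = 1.60² + 1.19² + 1.05² = 5.0786
Covariances σ_ij = r_ij · s_i · s_j:
  σ(I1,I2) = 0.53 × 1.60 × 1.19 = 1.0091
  σ(I1,I3) = 0.25 × 1.60 × 1.05 = 0.4200
  σ(I2,I3) = 0.50 × 1.19 × 1.05 = 0.6248
σ²_T = Σσ²ᵢ + 2·Σσ_ij = 5.0786 + 2 × 2.0539 = 9.1864
α = (3/2)·(1 − 5.0786/9.1864) = 0.67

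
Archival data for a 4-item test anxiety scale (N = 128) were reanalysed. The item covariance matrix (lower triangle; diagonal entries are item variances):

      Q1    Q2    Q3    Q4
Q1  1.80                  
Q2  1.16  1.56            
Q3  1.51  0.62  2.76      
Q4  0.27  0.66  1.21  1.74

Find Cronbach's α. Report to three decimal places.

α = 0.774

sum of item variances = 1.80 + 1.56 + 2.76 + 1.74 = 7.86
Σ_{i<j} σ_ij = 5.43
σ²_T = 7.86 + 2 × 5.43 = 18.72
α = (k/(k−1))·(1 − sum of item variances/σ²_T) = (4/3)·(1 − 7.86/18.72) = 0.774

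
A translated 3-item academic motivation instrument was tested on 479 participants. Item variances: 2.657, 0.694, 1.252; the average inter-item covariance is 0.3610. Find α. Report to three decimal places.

ΣVar(i) = 2.657 + 0.694 + 1.252 = 4.603
Sum of the 3 distinct covariances = 3 × 0.3610 = 1.0830
σ²_total = ΣVar(i) + 2·Σcov = 4.603 + 2 × 1.0830 = 6.7690
α = (3/2)·(1 − 4.603/6.7690) = 0.480

α = 0.480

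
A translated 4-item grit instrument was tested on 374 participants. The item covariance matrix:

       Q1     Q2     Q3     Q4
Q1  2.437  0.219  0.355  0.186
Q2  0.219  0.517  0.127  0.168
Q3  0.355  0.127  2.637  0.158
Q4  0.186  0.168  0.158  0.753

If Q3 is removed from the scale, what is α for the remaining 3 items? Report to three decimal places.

Remaining items: Q1, Q2, Q4 (k = 3).
sum of item variances = 2.437 + 0.517 + 0.753 = 3.707
σ²_total = 3.707 + 2 × 0.573 = 4.853
α (item deleted) = (3/2)·(1 − 3.707/4.853) = 0.354

α = 0.354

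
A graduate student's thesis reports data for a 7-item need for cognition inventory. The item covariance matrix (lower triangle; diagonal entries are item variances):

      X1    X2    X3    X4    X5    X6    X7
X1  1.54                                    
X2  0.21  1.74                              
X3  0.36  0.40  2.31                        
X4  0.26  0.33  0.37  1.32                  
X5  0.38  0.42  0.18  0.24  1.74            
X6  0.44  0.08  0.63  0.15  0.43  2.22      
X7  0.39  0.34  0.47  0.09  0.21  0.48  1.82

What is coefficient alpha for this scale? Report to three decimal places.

α = 0.606

sum of item variances = 1.54 + 1.74 + 2.31 + 1.32 + 1.74 + 2.22 + 1.82 = 12.69
Σ_{i<j} σ_ij = 6.86
σ²_T = 12.69 + 2 × 6.86 = 26.41
α = (k/(k−1))·(1 − sum of item variances/σ²_T) = (7/6)·(1 − 12.69/26.41) = 0.606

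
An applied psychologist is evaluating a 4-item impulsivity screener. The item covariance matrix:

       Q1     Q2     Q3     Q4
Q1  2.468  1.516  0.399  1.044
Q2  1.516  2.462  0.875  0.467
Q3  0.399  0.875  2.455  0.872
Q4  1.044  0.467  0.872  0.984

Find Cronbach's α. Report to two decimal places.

ΣVar(i) = 2.468 + 2.462 + 2.455 + 0.984 = 8.369
Σ_{i<j} σ_ij = 5.173
Var(T) = 8.369 + 2 × 5.173 = 18.715
α = (k/(k−1))·(1 − ΣVar(i)/Var(T)) = (4/3)·(1 − 8.369/18.715) = 0.74

α = 0.74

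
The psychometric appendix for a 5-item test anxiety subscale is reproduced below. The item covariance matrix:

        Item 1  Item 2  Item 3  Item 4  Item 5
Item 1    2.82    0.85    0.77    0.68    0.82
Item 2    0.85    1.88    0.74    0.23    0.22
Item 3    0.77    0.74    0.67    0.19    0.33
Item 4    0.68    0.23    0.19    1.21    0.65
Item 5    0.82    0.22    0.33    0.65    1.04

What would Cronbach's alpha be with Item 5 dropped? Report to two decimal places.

Remaining items: Item 1, Item 2, Item 3, Item 4 (k = 4).
ΣVar(i) = 2.82 + 1.88 + 0.67 + 1.21 = 6.58
σ²_T = 6.58 + 2 × 3.46 = 13.50
α (item deleted) = (4/3)·(1 − 6.58/13.50) = 0.68

α = 0.68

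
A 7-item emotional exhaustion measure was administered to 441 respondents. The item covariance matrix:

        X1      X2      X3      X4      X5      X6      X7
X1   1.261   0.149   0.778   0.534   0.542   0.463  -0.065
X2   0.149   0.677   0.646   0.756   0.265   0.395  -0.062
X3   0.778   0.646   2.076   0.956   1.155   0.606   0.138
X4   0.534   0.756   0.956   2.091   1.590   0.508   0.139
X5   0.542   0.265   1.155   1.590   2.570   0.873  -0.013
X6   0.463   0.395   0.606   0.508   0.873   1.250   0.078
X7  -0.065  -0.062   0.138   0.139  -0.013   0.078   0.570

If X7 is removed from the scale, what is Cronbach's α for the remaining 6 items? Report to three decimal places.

α = 0.808

Remaining items: X1, X2, X3, X4, X5, X6 (k = 6).
sum of item variances = 1.261 + 0.677 + 2.076 + 2.091 + 2.570 + 1.250 = 9.925
σ²_T = 9.925 + 2 × 10.216 = 30.357
α (item deleted) = (6/5)·(1 − 9.925/30.357) = 0.808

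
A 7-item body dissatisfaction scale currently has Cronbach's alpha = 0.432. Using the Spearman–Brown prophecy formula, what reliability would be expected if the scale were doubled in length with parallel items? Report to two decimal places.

predicted reliability = 0.60

Length factor m = 2
α' = m·α / (1 + (m−1)·α)
   = 2 × 0.432 / (1 + (2 − 1) × 0.432)
   = 0.8640 / 1.4320 = 0.60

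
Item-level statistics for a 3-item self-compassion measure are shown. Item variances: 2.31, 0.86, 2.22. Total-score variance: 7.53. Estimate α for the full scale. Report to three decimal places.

sum of item variances = 2.31 + 0.86 + 2.22 = 5.39
α = (k/(k−1))·(1 − sum of item variances/total variance) = (3/2)·(1 − 5.39/7.53) = 0.426

α = 0.426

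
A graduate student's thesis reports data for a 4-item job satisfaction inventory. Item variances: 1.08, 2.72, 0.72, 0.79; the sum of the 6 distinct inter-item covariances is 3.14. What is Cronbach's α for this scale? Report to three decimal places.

Σσ²ᵢ = 1.08 + 2.72 + 0.72 + 0.79 = 5.31
Sum of distinct covariances = 3.14
Var(T) = Σσ²ᵢ + 2·Σcov = 5.31 + 2 × 3.14 = 11.59
α = (4/3)·(1 − 5.31/11.59) = 0.722

Cronbach's α = 0.722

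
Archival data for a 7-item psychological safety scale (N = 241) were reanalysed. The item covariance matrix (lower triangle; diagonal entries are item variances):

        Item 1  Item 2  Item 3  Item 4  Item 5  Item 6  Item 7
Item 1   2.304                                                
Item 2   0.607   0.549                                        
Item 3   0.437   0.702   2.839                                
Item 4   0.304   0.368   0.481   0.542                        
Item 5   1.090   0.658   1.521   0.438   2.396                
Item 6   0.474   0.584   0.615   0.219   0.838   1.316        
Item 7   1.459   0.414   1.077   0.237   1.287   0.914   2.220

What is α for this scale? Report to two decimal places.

Σσ²ᵢ = 2.304 + 0.549 + 2.839 + 0.542 + 2.396 + 1.316 + 2.220 = 12.166
Sum of the distinct covariances = 14.724
σ²_total = 12.166 + 2 × 14.724 = 41.614
α = (k/(k−1))·(1 − Σσ²ᵢ/σ²_total) = (7/6)·(1 − 12.166/41.614) = 0.83

α = 0.83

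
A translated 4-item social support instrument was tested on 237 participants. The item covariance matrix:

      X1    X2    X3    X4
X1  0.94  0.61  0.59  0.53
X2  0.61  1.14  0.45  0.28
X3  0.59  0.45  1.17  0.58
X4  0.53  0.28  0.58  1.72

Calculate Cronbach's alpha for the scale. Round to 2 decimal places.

sum of item variances = 0.94 + 1.14 + 1.17 + 1.72 = 4.97
Sum of the distinct covariances = 3.04
σ²_T = 4.97 + 2 × 3.04 = 11.05
α = (k/(k−1))·(1 − sum of item variances/σ²_T) = (4/3)·(1 − 4.97/11.05) = 0.73

Cronbach's alpha = 0.73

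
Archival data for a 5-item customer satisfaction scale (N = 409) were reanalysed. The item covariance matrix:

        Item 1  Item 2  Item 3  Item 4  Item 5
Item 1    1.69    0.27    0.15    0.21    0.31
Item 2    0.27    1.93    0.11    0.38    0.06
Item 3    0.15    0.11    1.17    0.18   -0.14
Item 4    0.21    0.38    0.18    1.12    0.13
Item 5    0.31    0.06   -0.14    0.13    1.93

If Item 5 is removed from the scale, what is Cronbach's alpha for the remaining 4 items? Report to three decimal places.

α = 0.407

Remaining items: Item 1, Item 2, Item 3, Item 4 (k = 4).
Σσ²ᵢ = 1.69 + 1.93 + 1.17 + 1.12 = 5.91
Var(T) = 5.91 + 2 × 1.30 = 8.51
α (item deleted) = (4/3)·(1 − 5.91/8.51) = 0.407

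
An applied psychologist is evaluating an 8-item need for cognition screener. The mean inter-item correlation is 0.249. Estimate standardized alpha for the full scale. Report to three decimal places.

Standardized α = k·r̄ / (1 + (k−1)·r̄) = 8 × 0.249 / (1 + 7 × 0.249)
  = 1.9920 / 2.7430 = 0.726

α = 0.726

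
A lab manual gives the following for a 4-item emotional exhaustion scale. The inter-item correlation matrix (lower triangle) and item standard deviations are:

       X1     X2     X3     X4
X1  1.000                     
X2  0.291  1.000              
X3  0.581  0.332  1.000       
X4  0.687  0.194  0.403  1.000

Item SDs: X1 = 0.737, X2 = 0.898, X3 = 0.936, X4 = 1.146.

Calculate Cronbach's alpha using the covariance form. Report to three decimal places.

Σσ²ᵢ = 0.737² + 0.898² + 0.936² + 1.146² = 3.5390
Covariances σ_ij = r_ij · s_i · s_j:
  σ(X1,X2) = 0.291 × 0.737 × 0.898 = 0.1926
  σ(X1,X3) = 0.581 × 0.737 × 0.936 = 0.4008
  σ(X1,X4) = 0.687 × 0.737 × 1.146 = 0.5802
  σ(X2,X3) = 0.332 × 0.898 × 0.936 = 0.2791
  σ(X2,X4) = 0.194 × 0.898 × 1.146 = 0.1996
  σ(X3,X4) = 0.403 × 0.936 × 1.146 = 0.4323
σ²_T = Σσ²ᵢ + 2·Σσ_ij = 3.5390 + 2 × 2.0846 = 7.7082
α = (4/3)·(1 − 3.5390/7.7082) = 0.721

Cronbach's alpha = 0.721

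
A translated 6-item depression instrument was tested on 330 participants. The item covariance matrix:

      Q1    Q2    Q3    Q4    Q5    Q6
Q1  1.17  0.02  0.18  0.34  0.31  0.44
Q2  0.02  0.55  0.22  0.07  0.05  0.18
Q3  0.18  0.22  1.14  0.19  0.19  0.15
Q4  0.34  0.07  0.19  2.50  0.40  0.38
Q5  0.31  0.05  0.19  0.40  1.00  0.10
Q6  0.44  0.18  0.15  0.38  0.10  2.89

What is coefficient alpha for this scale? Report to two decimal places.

coefficient alpha = 0.49

ΣVar(i) = 1.17 + 0.55 + 1.14 + 2.50 + 1.00 + 2.89 = 9.25
Sum of the distinct covariances = 3.22
Var(T) = 9.25 + 2 × 3.22 = 15.69
α = (k/(k−1))·(1 − ΣVar(i)/Var(T)) = (6/5)·(1 − 9.25/15.69) = 0.49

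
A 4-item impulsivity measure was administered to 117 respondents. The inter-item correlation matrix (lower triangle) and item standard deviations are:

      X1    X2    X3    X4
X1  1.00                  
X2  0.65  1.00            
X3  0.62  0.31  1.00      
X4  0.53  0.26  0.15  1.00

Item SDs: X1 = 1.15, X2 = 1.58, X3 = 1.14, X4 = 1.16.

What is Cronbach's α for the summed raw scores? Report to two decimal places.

Σσ²ᵢ = 1.15² + 1.58² + 1.14² + 1.16² = 6.4641
Covariances σ_ij = r_ij · s_i · s_j:
  σ(X1,X2) = 0.65 × 1.15 × 1.58 = 1.1810
  σ(X1,X3) = 0.62 × 1.15 × 1.14 = 0.8128
  σ(X1,X4) = 0.53 × 1.15 × 1.16 = 0.7070
  σ(X2,X3) = 0.31 × 1.58 × 1.14 = 0.5584
  σ(X2,X4) = 0.26 × 1.58 × 1.16 = 0.4765
  σ(X3,X4) = 0.15 × 1.14 × 1.16 = 0.1984
σ²_T = Σσ²ᵢ + 2·Σσ_ij = 6.4641 + 2 × 3.9341 = 14.3323
α = (4/3)·(1 − 6.4641/14.3323) = 0.73

α = 0.73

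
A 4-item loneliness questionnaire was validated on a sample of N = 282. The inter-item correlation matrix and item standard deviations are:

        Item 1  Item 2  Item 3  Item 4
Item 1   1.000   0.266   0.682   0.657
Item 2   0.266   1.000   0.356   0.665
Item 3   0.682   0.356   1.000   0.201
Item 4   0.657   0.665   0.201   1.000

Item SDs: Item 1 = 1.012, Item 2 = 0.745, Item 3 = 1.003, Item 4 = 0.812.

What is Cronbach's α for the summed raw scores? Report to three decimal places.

Cronbach's α = 0.777

Σσ²ᵢ = 1.012² + 0.745² + 1.003² + 0.812² = 3.2445
Covariances σ_ij = r_ij · s_i · s_j:
  σ(Item 1,Item 2) = 0.266 × 1.012 × 0.745 = 0.2005
  σ(Item 1,Item 3) = 0.682 × 1.012 × 1.003 = 0.6923
  σ(Item 1,Item 4) = 0.657 × 1.012 × 0.812 = 0.5399
  σ(Item 2,Item 3) = 0.356 × 0.745 × 1.003 = 0.2660
  σ(Item 2,Item 4) = 0.665 × 0.745 × 0.812 = 0.4023
  σ(Item 3,Item 4) = 0.201 × 1.003 × 0.812 = 0.1637
σ²_T = Σσ²ᵢ + 2·Σσ_ij = 3.2445 + 2 × 2.2647 = 7.7739
α = (4/3)·(1 − 3.2445/7.7739) = 0.777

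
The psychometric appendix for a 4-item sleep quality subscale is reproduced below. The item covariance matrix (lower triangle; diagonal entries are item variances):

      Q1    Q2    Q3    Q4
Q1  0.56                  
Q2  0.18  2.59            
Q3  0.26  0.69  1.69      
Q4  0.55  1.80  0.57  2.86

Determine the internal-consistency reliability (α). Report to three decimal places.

ΣVar(i) = 0.56 + 2.59 + 1.69 + 2.86 = 7.70
Sum of off-diagonal covariances = 4.05
σ²_total = 7.70 + 2 × 4.05 = 15.80
α = (k/(k−1))·(1 − ΣVar(i)/σ²_total) = (4/3)·(1 − 7.70/15.80) = 0.684

α = 0.684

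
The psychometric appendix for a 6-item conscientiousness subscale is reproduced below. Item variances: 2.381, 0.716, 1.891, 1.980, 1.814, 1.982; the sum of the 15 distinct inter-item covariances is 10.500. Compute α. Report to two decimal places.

Σσ²ᵢ = 2.381 + 0.716 + 1.891 + 1.980 + 1.814 + 1.982 = 10.764
Sum of distinct covariances = 10.500
σ²_total = Σσ²ᵢ + 2·Σcov = 10.764 + 2 × 10.500 = 31.764
α = (6/5)·(1 − 10.764/31.764) = 0.79

α = 0.79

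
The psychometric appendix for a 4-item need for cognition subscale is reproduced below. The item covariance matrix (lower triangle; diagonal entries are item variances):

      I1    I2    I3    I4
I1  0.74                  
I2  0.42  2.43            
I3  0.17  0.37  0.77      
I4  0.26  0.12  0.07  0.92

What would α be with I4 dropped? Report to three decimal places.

Remaining items: I1, I2, I3 (k = 3).
Σσ²ᵢ = 0.74 + 2.43 + 0.77 = 3.94
σ²_T = 3.94 + 2 × 0.96 = 5.86
α (item deleted) = (3/2)·(1 − 3.94/5.86) = 0.491

α = 0.491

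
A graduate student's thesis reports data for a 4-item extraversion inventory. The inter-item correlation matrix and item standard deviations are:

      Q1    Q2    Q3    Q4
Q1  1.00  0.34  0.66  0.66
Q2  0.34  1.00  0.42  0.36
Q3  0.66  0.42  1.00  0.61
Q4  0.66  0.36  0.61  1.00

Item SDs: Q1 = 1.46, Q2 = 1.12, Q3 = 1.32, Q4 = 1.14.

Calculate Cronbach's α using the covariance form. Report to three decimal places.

Σσ²ᵢ = 1.46² + 1.12² + 1.32² + 1.14² = 6.4280
Covariances σ_ij = r_ij · s_i · s_j:
  σ(Q1,Q2) = 0.34 × 1.46 × 1.12 = 0.5560
  σ(Q1,Q3) = 0.66 × 1.46 × 1.32 = 1.2720
  σ(Q1,Q4) = 0.66 × 1.46 × 1.14 = 1.0985
  σ(Q2,Q3) = 0.42 × 1.12 × 1.32 = 0.6209
  σ(Q2,Q4) = 0.36 × 1.12 × 1.14 = 0.4596
  σ(Q3,Q4) = 0.61 × 1.32 × 1.14 = 0.9179
σ²_T = Σσ²ᵢ + 2·Σσ_ij = 6.4280 + 2 × 4.9249 = 16.2778
α = (4/3)·(1 − 6.4280/16.2778) = 0.807

Cronbach's α = 0.807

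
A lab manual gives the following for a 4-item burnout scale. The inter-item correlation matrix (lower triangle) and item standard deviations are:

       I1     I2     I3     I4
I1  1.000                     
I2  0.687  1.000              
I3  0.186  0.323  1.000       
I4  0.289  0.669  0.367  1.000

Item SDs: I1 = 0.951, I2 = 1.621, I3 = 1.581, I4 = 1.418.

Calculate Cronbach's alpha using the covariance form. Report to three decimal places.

Cronbach's alpha = 0.733

Σσ²ᵢ = 0.951² + 1.621² + 1.581² + 1.418² = 8.0423
Covariances σ_ij = r_ij · s_i · s_j:
  σ(I1,I2) = 0.687 × 0.951 × 1.621 = 1.0591
  σ(I1,I3) = 0.186 × 0.951 × 1.581 = 0.2797
  σ(I1,I4) = 0.289 × 0.951 × 1.418 = 0.3897
  σ(I2,I3) = 0.323 × 1.621 × 1.581 = 0.8278
  σ(I2,I4) = 0.669 × 1.621 × 1.418 = 1.5377
  σ(I3,I4) = 0.367 × 1.581 × 1.418 = 0.8228
σ²_T = Σσ²ᵢ + 2·Σσ_ij = 8.0423 + 2 × 4.9168 = 17.8759
α = (4/3)·(1 − 8.0423/17.8759) = 0.733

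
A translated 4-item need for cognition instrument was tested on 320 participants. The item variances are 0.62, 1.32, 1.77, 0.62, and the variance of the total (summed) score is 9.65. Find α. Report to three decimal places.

α = 0.735

sum of item variances = 0.62 + 1.32 + 1.77 + 0.62 = 4.33
α = (k/(k−1))·(1 − sum of item variances/total variance) = (4/3)·(1 − 4.33/9.65) = 0.735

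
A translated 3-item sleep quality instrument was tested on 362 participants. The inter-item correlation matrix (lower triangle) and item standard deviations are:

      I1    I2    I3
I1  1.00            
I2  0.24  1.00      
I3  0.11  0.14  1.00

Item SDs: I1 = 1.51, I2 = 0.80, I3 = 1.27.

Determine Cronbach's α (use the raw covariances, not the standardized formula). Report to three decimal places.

Σσ²ᵢ = 1.51² + 0.80² + 1.27² = 4.5330
Covariances σ_ij = r_ij · s_i · s_j:
  σ(I1,I2) = 0.24 × 1.51 × 0.80 = 0.2899
  σ(I1,I3) = 0.11 × 1.51 × 1.27 = 0.2109
  σ(I2,I3) = 0.14 × 0.80 × 1.27 = 0.1422
σ²_T = Σσ²ᵢ + 2·Σσ_ij = 4.5330 + 2 × 0.6430 = 5.8190
α = (3/2)·(1 − 4.5330/5.8190) = 0.332

α = 0.332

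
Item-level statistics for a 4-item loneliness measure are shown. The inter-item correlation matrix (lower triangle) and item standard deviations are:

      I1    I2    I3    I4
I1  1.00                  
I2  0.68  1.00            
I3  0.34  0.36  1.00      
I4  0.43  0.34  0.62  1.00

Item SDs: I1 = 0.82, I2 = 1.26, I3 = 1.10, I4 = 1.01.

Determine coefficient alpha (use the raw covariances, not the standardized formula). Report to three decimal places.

Σσ²ᵢ = 0.82² + 1.26² + 1.10² + 1.01² = 4.4901
Covariances σ_ij = r_ij · s_i · s_j:
  σ(I1,I2) = 0.68 × 0.82 × 1.26 = 0.7026
  σ(I1,I3) = 0.34 × 0.82 × 1.10 = 0.3067
  σ(I1,I4) = 0.43 × 0.82 × 1.01 = 0.3561
  σ(I2,I3) = 0.36 × 1.26 × 1.10 = 0.4990
  σ(I2,I4) = 0.34 × 1.26 × 1.01 = 0.4327
  σ(I3,I4) = 0.62 × 1.10 × 1.01 = 0.6888
σ²_T = Σσ²ᵢ + 2·Σσ_ij = 4.4901 + 2 × 2.9859 = 10.4619
α = (4/3)·(1 − 4.4901/10.4619) = 0.761

coefficient alpha = 0.761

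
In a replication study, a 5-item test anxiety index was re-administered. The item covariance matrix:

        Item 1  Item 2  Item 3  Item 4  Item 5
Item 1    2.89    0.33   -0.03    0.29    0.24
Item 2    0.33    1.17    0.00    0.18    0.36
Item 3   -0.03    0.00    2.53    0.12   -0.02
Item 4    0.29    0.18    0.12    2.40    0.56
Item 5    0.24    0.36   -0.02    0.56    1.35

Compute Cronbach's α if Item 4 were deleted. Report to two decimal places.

Remaining items: Item 1, Item 2, Item 3, Item 5 (k = 4).
sum of item variances = 2.89 + 1.17 + 2.53 + 1.35 = 7.94
σ²_total = 7.94 + 2 × 0.88 = 9.70
α (item deleted) = (4/3)·(1 − 7.94/9.70) = 0.24

α = 0.24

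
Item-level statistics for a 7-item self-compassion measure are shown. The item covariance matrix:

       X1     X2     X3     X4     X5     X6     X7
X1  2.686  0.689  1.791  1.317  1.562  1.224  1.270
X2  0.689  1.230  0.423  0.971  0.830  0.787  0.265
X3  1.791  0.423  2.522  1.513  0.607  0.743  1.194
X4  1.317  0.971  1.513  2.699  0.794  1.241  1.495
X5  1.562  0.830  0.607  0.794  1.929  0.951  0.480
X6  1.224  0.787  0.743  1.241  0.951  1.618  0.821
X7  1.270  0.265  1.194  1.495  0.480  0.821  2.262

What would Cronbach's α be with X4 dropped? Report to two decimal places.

Remaining items: X1, X2, X3, X5, X6, X7 (k = 6).
sum of item variances = 2.686 + 1.230 + 2.522 + 1.929 + 1.618 + 2.262 = 12.247
σ²_T = 12.247 + 2 × 13.637 = 39.521
α (item deleted) = (6/5)·(1 − 12.247/39.521) = 0.83

Cronbach's α = 0.83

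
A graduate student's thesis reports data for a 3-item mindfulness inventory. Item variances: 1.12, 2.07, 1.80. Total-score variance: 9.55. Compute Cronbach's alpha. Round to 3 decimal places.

Σσ²ᵢ = 1.12 + 2.07 + 1.80 = 4.99
α = (k/(k−1))·(1 − Σσ²ᵢ/σ²_total) = (3/2)·(1 − 4.99/9.55) = 0.716

Cronbach's alpha = 0.716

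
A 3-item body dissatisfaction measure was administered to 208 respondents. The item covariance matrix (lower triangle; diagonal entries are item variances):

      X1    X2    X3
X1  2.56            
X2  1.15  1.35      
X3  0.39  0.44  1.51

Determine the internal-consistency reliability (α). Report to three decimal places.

α = 0.633

sum of item variances = 2.56 + 1.35 + 1.51 = 5.42
Σ_{i<j} σ_ij = 1.98
Var(T) = 5.42 + 2 × 1.98 = 9.38
α = (k/(k−1))·(1 − sum of item variances/Var(T)) = (3/2)·(1 − 5.42/9.38) = 0.633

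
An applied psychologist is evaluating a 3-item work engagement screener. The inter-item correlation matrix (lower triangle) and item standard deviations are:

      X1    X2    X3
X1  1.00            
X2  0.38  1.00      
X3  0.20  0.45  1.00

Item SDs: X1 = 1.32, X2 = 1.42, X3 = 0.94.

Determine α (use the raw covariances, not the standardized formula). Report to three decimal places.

Σσ²ᵢ = 1.32² + 1.42² + 0.94² = 4.6424
Covariances σ_ij = r_ij · s_i · s_j:
  σ(X1,X2) = 0.38 × 1.32 × 1.42 = 0.7123
  σ(X1,X3) = 0.20 × 1.32 × 0.94 = 0.2482
  σ(X2,X3) = 0.45 × 1.42 × 0.94 = 0.6007
σ²_T = Σσ²ᵢ + 2·Σσ_ij = 4.6424 + 2 × 1.5612 = 7.7648
α = (3/2)·(1 − 4.6424/7.7648) = 0.603

α = 0.603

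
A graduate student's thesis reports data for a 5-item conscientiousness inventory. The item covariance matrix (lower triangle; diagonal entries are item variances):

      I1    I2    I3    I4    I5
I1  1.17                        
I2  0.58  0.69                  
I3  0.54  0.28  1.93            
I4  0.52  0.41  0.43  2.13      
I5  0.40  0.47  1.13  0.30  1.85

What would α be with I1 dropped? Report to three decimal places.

α = 0.637

Remaining items: I2, I3, I4, I5 (k = 4).
ΣVar(i) = 0.69 + 1.93 + 2.13 + 1.85 = 6.60
σ²_T = 6.60 + 2 × 3.02 = 12.64
α (item deleted) = (4/3)·(1 − 6.60/12.64) = 0.637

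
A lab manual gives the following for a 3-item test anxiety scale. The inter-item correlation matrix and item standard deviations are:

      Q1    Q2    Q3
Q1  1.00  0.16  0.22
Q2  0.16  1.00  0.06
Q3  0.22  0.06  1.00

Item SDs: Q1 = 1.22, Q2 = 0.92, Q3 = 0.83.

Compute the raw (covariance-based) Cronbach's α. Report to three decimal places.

Σσ²ᵢ = 1.22² + 0.92² + 0.83² = 3.0237
Covariances σ_ij = r_ij · s_i · s_j:
  σ(Q1,Q2) = 0.16 × 1.22 × 0.92 = 0.1796
  σ(Q1,Q3) = 0.22 × 1.22 × 0.83 = 0.2228
  σ(Q2,Q3) = 0.06 × 0.92 × 0.83 = 0.0458
σ²_T = Σσ²ᵢ + 2·Σσ_ij = 3.0237 + 2 × 0.4482 = 3.9201
α = (3/2)·(1 − 3.0237/3.9201) = 0.343

Cronbach's α = 0.343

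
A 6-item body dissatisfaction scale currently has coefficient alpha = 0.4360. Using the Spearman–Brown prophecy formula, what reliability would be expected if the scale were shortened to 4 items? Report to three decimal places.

predicted reliability = 0.340

Length factor m = 4/6 = 0.6667
α' = m·α / (1 − (1−m)·α)
   = 4/6 × 0.4360 / (1 − (1 − 4/6) × 0.4360)
   = 0.2907 / 0.8547 = 0.340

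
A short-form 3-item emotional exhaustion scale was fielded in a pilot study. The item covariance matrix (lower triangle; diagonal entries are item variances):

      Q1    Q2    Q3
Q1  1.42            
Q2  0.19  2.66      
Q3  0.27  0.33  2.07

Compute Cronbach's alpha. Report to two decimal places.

Σσᵢ² = 1.42 + 2.66 + 2.07 = 6.15
Sum of off-diagonal covariances = 0.79
Var(T) = 6.15 + 2 × 0.79 = 7.73
α = (k/(k−1))·(1 − Σσᵢ²/Var(T)) = (3/2)·(1 − 6.15/7.73) = 0.31

α = 0.31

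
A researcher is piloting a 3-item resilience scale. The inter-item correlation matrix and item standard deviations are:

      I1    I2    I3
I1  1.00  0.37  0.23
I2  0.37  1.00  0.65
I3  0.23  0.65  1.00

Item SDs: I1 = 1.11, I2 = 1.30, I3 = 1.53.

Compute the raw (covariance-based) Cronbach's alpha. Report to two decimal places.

Σσ²ᵢ = 1.11² + 1.30² + 1.53² = 5.2630
Covariances σ_ij = r_ij · s_i · s_j:
  σ(I1,I2) = 0.37 × 1.11 × 1.30 = 0.5339
  σ(I1,I3) = 0.23 × 1.11 × 1.53 = 0.3906
  σ(I2,I3) = 0.65 × 1.30 × 1.53 = 1.2929
σ²_T = Σσ²ᵢ + 2·Σσ_ij = 5.2630 + 2 × 2.2174 = 9.6978
α = (3/2)·(1 − 5.2630/9.6978) = 0.69

α = 0.69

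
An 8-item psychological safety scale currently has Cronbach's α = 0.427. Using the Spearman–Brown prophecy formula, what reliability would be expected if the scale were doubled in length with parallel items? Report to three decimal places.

predicted reliability = 0.598

Length factor m = 2
α' = m·α / (1 + (m−1)·α)
   = 2 × 0.427 / (1 + (2 − 1) × 0.427)
   = 0.8540 / 1.4270 = 0.598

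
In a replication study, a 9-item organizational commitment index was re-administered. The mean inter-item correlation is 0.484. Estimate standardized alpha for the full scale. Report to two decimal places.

Standardized α = k·r̄ / (1 + (k−1)·r̄) = 9 × 0.484 / (1 + 8 × 0.484)
  = 4.3560 / 4.8720 = 0.89

standardized alpha = 0.89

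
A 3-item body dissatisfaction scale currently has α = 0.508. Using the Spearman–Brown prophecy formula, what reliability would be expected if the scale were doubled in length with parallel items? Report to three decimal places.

predicted reliability = 0.674

Length factor m = 2
α' = m·α / (1 + (m−1)·α)
   = 2 × 0.508 / (1 + (2 − 1) × 0.508)
   = 1.0160 / 1.5080 = 0.674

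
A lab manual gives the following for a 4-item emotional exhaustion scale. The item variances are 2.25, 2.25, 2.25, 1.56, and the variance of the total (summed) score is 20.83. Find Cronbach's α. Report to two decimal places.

Σσ²ᵢ = 2.25 + 2.25 + 2.25 + 1.56 = 8.31
α = (k/(k−1))·(1 − Σσ²ᵢ/σ²_T) = (4/3)·(1 − 8.31/20.83) = 0.80

Cronbach's α = 0.80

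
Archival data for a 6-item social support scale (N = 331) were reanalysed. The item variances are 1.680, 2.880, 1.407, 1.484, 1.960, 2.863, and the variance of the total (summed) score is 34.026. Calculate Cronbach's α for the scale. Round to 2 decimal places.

Cronbach's α = 0.77

Σσ²ᵢ = 1.680 + 2.880 + 1.407 + 1.484 + 1.960 + 2.863 = 12.274
α = (k/(k−1))·(1 − Σσ²ᵢ/σ²_total) = (6/5)·(1 − 12.274/34.026) = 0.77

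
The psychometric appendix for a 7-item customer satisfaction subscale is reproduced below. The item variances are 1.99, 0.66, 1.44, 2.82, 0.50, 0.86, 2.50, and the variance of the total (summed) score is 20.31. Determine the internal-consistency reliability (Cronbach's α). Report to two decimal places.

Cronbach's α = 0.55

sum of item variances = 1.99 + 0.66 + 1.44 + 2.82 + 0.50 + 0.86 + 2.50 = 10.77
α = (k/(k−1))·(1 − sum of item variances/Var(T)) = (7/6)·(1 − 10.77/20.31) = 0.55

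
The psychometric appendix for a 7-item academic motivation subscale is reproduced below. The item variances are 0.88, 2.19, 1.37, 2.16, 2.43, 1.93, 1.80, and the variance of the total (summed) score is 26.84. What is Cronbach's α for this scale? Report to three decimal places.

ΣVar(i) = 0.88 + 2.19 + 1.37 + 2.16 + 2.43 + 1.93 + 1.80 = 12.76
α = (k/(k−1))·(1 − ΣVar(i)/total variance) = (7/6)·(1 − 12.76/26.84) = 0.612

Cronbach's α = 0.612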